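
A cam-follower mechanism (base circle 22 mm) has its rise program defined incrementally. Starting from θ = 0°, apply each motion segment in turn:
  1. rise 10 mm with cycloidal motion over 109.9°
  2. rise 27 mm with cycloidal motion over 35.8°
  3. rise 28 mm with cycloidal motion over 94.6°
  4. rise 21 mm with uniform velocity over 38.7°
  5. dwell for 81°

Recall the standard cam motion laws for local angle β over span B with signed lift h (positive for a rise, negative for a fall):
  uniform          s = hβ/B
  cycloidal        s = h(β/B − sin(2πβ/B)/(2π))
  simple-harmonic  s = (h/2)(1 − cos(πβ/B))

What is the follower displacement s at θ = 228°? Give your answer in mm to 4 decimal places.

seg 1 [0°–109.9°] cycloidal, h=10: full span → s += 10 → s = 10.0000
seg 2 [109.9°–145.7°] cycloidal, h=27: full span → s += 27 → s = 37.0000
seg 3 [145.7°–240.3°] cycloidal, h=28: θ=228° here. β=82.3, B=94.6. 28·(0.8700 − sin(2π·0.8700)/(2π)) = 27.6083 → s = 64.6083

64.6083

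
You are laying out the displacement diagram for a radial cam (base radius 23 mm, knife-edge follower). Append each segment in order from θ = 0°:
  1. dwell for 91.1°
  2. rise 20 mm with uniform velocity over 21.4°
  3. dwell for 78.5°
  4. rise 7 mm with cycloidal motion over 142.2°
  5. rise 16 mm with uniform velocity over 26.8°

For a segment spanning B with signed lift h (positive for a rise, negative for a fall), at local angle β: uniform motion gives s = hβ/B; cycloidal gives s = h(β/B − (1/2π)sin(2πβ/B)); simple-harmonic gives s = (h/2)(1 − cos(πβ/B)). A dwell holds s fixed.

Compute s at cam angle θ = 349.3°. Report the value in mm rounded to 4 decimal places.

seg 1 [0°–91.1°] dwell: s stays 0.0000
seg 2 [91.1°–112.5°] uniform, h=20: full span → s += 20 → s = 20.0000
seg 3 [112.5°–191°] dwell: s stays 20.0000
seg 4 [191°–333.2°] cycloidal, h=7: full span → s += 7 → s = 27.0000
seg 5 [333.2°–360°] uniform, h=16: θ=349.3° here. β=16.1, B=26.8. 16·16.1/26.8 = 9.6119 → s = 36.6119

36.6119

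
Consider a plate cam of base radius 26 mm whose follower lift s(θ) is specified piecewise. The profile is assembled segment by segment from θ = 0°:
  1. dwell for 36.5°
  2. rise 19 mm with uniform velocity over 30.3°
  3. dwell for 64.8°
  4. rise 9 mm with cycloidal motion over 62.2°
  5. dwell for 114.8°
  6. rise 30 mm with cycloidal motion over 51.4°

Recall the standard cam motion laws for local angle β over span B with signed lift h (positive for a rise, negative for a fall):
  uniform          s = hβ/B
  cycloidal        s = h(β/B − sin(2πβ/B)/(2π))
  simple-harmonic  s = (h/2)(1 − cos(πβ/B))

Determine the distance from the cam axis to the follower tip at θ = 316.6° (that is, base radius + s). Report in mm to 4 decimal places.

seg 1 [0°–36.5°] dwell: s stays 0.0000
seg 2 [36.5°–66.8°] uniform, h=19: full span → s += 19 → s = 19.0000
seg 3 [66.8°–131.6°] dwell: s stays 19.0000
seg 4 [131.6°–193.8°] cycloidal, h=9: full span → s += 9 → s = 28.0000
seg 5 [193.8°–308.6°] dwell: s stays 28.0000
seg 6 [308.6°–360°] cycloidal, h=30: θ=316.6° here. β=8, B=51.4. 30·(0.1556 − sin(2π·0.1556)/(2π)) = 0.7094 → s = 28.7094
radial distance = base radius + s = 26 + 28.7094 = 54.7094

54.7094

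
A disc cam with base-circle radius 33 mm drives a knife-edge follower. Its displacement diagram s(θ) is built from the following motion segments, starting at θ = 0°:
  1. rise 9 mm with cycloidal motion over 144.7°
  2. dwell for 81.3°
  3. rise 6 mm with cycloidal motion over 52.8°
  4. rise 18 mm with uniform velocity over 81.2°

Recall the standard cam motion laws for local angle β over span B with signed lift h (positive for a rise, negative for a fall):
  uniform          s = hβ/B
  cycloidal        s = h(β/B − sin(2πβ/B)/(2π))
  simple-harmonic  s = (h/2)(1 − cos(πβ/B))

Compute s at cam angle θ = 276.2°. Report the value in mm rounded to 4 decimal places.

seg 1 [0°–144.7°] cycloidal, h=9: full span → s += 9 → s = 9.0000
seg 2 [144.7°–226°] dwell: s stays 9.0000
seg 3 [226°–278.8°] cycloidal, h=6: θ=276.2° here. β=50.2, B=52.8. 6·(0.9508 − sin(2π·0.9508)/(2π)) = 5.9953 → s = 14.9953

14.9953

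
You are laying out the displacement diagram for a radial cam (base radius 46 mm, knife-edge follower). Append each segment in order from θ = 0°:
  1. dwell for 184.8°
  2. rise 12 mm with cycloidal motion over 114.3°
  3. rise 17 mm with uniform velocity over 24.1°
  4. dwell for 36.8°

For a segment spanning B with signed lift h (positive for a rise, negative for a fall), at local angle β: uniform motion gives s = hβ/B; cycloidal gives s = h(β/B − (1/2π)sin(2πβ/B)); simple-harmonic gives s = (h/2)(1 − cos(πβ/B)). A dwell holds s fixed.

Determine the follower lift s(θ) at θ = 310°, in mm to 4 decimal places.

seg 1 [0°–184.8°] dwell: s stays 0.0000
seg 2 [184.8°–299.1°] cycloidal, h=12: full span → s += 12 → s = 12.0000
seg 3 [299.1°–323.2°] uniform, h=17: θ=310° here. β=10.9, B=24.1. 17·10.9/24.1 = 7.6888 → s = 19.6888

19.6888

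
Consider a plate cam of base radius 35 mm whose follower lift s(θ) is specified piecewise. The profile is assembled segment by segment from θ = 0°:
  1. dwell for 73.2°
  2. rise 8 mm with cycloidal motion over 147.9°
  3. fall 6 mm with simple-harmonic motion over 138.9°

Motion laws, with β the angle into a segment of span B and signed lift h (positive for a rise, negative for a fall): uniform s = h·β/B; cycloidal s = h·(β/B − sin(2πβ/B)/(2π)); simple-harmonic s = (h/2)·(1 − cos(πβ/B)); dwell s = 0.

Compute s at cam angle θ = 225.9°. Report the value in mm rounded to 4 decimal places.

seg 1 [0°–73.2°] dwell: s stays 0.0000
seg 2 [73.2°–221.1°] cycloidal, h=8: full span → s += 8 → s = 8.0000
seg 3 [221.1°–360°] simple-harmonic, h=-6: θ=225.9° here. β=4.8, B=138.9. -6/2·(1 − cos(π·0.0346)) = -0.0177 → s = 7.9823

7.9823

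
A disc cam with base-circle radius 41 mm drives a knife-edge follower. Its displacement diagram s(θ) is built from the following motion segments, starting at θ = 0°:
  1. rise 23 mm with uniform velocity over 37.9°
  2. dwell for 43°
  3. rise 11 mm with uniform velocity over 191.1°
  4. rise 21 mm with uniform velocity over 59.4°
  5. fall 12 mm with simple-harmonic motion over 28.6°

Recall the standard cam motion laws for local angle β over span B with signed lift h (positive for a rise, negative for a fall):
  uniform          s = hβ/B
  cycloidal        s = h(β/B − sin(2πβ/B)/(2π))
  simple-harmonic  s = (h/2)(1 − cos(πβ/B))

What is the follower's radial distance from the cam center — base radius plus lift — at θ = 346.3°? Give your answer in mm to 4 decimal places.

seg 1 [0°–37.9°] uniform, h=23: full span → s += 23 → s = 23.0000
seg 2 [37.9°–80.9°] dwell: s stays 23.0000
seg 3 [80.9°–272°] uniform, h=11: full span → s += 11 → s = 34.0000
seg 4 [272°–331.4°] uniform, h=21: full span → s += 21 → s = 55.0000
seg 5 [331.4°–360°] simple-harmonic, h=-12: θ=346.3° here. β=14.9, B=28.6. -12/2·(1 − cos(π·0.5210)) = -6.3952 → s = 48.6048
radial distance = base radius + s = 41 + 48.6048 = 89.6048

89.6048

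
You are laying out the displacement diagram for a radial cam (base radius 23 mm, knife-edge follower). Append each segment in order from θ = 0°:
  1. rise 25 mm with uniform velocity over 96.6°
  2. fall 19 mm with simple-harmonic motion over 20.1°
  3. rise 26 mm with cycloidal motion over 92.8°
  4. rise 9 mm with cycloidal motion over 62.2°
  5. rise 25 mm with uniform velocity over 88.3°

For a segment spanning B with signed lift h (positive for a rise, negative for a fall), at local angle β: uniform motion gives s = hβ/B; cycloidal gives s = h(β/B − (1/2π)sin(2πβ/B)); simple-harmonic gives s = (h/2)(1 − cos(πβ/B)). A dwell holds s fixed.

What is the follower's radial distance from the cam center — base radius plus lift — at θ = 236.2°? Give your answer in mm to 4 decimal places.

seg 1 [0°–96.6°] uniform, h=25: full span → s += 25 → s = 25.0000
seg 2 [96.6°–116.7°] simple-harmonic, h=-19: full span → s += -19 → s = 6.0000
seg 3 [116.7°–209.5°] cycloidal, h=26: full span → s += 26 → s = 32.0000
seg 4 [209.5°–271.7°] cycloidal, h=9: θ=236.2° here. β=26.7, B=62.2. 9·(0.4293 − sin(2π·0.4293)/(2π)) = 3.2474 → s = 35.2474
radial distance = base radius + s = 23 + 35.2474 = 58.2474

58.2474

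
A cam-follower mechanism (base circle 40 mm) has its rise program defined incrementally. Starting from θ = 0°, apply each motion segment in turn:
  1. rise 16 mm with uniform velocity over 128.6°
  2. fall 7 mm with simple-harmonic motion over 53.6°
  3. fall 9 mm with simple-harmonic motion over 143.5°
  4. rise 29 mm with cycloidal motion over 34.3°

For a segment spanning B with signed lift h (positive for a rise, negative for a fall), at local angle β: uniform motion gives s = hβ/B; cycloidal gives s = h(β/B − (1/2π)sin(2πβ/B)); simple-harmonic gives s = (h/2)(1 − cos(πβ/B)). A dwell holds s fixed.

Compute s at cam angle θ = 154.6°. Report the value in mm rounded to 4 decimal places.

seg 1 [0°–128.6°] uniform, h=16: full span → s += 16 → s = 16.0000
seg 2 [128.6°–182.2°] simple-harmonic, h=-7: θ=154.6° here. β=26, B=53.6. -7/2·(1 − cos(π·0.4851)) = -3.3359 → s = 12.6641

12.6641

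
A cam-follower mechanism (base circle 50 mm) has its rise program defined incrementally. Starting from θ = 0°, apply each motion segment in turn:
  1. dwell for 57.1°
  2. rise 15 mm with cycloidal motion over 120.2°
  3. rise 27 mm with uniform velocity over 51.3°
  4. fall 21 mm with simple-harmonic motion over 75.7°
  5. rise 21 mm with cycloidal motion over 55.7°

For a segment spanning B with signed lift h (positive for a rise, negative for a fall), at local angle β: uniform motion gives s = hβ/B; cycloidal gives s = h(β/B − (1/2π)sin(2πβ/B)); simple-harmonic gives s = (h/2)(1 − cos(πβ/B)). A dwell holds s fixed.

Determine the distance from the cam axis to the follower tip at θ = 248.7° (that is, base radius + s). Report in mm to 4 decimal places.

seg 1 [0°–57.1°] dwell: s stays 0.0000
seg 2 [57.1°–177.3°] cycloidal, h=15: full span → s += 15 → s = 15.0000
seg 3 [177.3°–228.6°] uniform, h=27: full span → s += 27 → s = 42.0000
seg 4 [228.6°–304.3°] simple-harmonic, h=-21: θ=248.7° here. β=20.1, B=75.7. -21/2·(1 − cos(π·0.2655)) = -3.4461 → s = 38.5539
radial distance = base radius + s = 50 + 38.5539 = 88.5539

88.5539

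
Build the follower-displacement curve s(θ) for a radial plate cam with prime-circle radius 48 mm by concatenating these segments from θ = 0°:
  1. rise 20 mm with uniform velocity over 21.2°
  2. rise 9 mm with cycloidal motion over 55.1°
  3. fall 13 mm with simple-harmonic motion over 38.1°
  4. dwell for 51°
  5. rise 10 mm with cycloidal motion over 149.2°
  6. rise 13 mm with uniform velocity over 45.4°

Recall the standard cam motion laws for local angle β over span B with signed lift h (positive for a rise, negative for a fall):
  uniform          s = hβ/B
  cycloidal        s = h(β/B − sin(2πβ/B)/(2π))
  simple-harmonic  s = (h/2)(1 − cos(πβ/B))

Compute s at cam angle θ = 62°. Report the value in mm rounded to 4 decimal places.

seg 1 [0°–21.2°] uniform, h=20: full span → s += 20 → s = 20.0000
seg 2 [21.2°–76.3°] cycloidal, h=9: θ=62° here. β=40.8, B=55.1. 9·(0.7405 − sin(2π·0.7405)/(2π)) = 8.0941 → s = 28.0941

28.0941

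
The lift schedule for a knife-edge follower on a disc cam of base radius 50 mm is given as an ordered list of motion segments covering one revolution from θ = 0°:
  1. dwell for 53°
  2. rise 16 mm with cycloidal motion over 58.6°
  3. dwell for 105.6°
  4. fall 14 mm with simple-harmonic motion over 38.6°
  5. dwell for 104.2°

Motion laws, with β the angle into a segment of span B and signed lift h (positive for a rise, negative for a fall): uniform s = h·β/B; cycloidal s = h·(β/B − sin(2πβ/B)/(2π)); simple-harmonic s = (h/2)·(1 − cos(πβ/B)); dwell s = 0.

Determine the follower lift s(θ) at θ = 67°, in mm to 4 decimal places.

seg 1 [0°–53°] dwell: s stays 0.0000
seg 2 [53°–111.6°] cycloidal, h=16: θ=67° here. β=14, B=58.6. 16·(0.2389 − sin(2π·0.2389)/(2π)) = 1.2822 → s = 1.2822

1.2822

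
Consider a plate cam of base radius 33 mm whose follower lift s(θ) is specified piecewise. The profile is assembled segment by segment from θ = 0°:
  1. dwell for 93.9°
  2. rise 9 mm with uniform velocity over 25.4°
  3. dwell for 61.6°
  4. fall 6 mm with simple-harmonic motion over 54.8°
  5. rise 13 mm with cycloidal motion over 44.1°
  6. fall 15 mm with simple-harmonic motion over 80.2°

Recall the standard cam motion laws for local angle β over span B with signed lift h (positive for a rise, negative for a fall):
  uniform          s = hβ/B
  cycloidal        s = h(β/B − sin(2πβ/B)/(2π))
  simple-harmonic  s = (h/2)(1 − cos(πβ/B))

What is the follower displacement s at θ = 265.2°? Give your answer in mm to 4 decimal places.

seg 1 [0°–93.9°] dwell: s stays 0.0000
seg 2 [93.9°–119.3°] uniform, h=9: full span → s += 9 → s = 9.0000
seg 3 [119.3°–180.9°] dwell: s stays 9.0000
seg 4 [180.9°–235.7°] simple-harmonic, h=-6: full span → s += -6 → s = 3.0000
seg 5 [235.7°–279.8°] cycloidal, h=13: θ=265.2° here. β=29.5, B=44.1. 13·(0.6689 − sin(2π·0.6689)/(2π)) = 10.5025 → s = 13.5025

13.5025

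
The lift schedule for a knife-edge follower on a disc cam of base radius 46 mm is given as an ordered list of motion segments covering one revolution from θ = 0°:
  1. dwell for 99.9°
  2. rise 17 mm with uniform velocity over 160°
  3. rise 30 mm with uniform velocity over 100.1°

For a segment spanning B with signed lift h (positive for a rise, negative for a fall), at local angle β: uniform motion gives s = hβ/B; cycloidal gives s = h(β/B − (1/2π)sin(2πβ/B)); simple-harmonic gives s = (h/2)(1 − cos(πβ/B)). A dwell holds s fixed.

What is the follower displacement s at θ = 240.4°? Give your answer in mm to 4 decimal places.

seg 1 [0°–99.9°] dwell: s stays 0.0000
seg 2 [99.9°–259.9°] uniform, h=17: θ=240.4° here. β=140.5, B=160. 17·140.5/160 = 14.9281 → s = 14.9281

14.9281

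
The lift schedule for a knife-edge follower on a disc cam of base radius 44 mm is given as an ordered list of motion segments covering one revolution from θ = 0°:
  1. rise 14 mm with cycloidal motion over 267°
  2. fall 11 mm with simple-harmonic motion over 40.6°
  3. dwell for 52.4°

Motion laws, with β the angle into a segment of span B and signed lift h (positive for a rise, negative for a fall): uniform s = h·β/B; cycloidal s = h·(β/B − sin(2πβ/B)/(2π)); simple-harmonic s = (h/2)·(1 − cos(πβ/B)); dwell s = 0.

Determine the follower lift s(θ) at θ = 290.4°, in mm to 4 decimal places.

seg 1 [0°–267°] cycloidal, h=14: full span → s += 14 → s = 14.0000
seg 2 [267°–307.6°] simple-harmonic, h=-11: θ=290.4° here. β=23.4, B=40.6. -11/2·(1 − cos(π·0.5764)) = -6.8067 → s = 7.1933

7.1933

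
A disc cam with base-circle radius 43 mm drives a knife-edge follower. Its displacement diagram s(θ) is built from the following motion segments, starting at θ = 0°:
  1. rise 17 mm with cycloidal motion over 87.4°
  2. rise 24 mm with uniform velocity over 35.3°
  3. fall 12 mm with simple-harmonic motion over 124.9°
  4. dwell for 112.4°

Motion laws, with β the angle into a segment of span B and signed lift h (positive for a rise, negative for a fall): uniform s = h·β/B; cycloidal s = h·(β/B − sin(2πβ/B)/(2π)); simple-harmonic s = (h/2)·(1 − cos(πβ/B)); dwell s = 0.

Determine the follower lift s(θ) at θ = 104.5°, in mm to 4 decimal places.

seg 1 [0°–87.4°] cycloidal, h=17: full span → s += 17 → s = 17.0000
seg 2 [87.4°–122.7°] uniform, h=24: θ=104.5° here. β=17.1, B=35.3. 24·17.1/35.3 = 11.6261 → s = 28.6261

28.6261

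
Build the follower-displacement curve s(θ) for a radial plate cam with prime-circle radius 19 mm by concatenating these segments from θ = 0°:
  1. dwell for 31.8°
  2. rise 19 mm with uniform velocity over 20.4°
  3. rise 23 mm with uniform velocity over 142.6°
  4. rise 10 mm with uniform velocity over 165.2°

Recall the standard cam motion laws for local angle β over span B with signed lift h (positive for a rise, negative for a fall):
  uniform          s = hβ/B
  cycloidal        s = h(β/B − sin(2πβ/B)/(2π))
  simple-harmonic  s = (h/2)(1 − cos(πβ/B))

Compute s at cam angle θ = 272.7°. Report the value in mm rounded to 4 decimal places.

seg 1 [0°–31.8°] dwell: s stays 0.0000
seg 2 [31.8°–52.2°] uniform, h=19: full span → s += 19 → s = 19.0000
seg 3 [52.2°–194.8°] uniform, h=23: full span → s += 23 → s = 42.0000
seg 4 [194.8°–360°] uniform, h=10: θ=272.7° here. β=77.9, B=165.2. 10·77.9/165.2 = 4.7155 → s = 46.7155

46.7155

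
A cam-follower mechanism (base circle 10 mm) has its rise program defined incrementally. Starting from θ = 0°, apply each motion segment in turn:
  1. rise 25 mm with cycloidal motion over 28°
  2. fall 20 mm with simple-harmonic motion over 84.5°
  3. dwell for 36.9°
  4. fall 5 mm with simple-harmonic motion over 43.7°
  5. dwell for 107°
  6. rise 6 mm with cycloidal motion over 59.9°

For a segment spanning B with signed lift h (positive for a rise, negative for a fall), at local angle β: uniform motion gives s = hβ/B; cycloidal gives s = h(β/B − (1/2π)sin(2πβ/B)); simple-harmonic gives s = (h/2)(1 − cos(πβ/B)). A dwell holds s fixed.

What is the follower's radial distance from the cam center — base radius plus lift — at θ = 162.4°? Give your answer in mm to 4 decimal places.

seg 1 [0°–28°] cycloidal, h=25: full span → s += 25 → s = 25.0000
seg 2 [28°–112.5°] simple-harmonic, h=-20: full span → s += -20 → s = 5.0000
seg 3 [112.5°–149.4°] dwell: s stays 5.0000
seg 4 [149.4°–193.1°] simple-harmonic, h=-5: θ=162.4° here. β=13, B=43.7. -5/2·(1 − cos(π·0.2975)) = -1.0146 → s = 3.9854
radial distance = base radius + s = 10 + 3.9854 = 13.9854

13.9854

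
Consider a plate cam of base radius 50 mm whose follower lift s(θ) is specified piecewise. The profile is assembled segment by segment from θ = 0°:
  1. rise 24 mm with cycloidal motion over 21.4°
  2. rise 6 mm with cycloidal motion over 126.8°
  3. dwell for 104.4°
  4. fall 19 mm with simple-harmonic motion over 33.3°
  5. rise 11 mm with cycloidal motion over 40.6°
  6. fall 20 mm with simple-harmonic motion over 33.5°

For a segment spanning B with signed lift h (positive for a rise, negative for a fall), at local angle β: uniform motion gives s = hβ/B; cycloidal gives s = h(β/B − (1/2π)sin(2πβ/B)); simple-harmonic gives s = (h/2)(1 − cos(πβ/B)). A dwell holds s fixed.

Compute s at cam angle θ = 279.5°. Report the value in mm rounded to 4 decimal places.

seg 1 [0°–21.4°] cycloidal, h=24: full span → s += 24 → s = 24.0000
seg 2 [21.4°–148.2°] cycloidal, h=6: full span → s += 6 → s = 30.0000
seg 3 [148.2°–252.6°] dwell: s stays 30.0000
seg 4 [252.6°–285.9°] simple-harmonic, h=-19: θ=279.5° here. β=26.9, B=33.3. -19/2·(1 − cos(π·0.8078)) = -17.3203 → s = 12.6797

12.6797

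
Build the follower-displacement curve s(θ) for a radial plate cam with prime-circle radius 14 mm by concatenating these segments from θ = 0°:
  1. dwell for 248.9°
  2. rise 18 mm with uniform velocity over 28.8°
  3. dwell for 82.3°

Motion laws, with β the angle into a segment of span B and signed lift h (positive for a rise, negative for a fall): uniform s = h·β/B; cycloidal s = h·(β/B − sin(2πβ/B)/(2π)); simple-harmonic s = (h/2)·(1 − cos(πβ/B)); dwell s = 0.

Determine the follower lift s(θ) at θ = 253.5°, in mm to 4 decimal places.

seg 1 [0°–248.9°] dwell: s stays 0.0000
seg 2 [248.9°–277.7°] uniform, h=18: θ=253.5° here. β=4.6, B=28.8. 18·4.6/28.8 = 2.8750 → s = 2.8750

2.8750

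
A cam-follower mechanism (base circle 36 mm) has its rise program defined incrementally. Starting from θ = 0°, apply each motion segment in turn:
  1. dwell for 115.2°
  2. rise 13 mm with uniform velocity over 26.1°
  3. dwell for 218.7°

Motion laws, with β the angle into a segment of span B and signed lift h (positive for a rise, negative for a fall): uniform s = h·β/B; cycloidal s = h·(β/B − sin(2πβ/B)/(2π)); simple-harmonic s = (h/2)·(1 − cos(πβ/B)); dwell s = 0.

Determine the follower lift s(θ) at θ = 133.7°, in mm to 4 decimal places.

seg 1 [0°–115.2°] dwell: s stays 0.0000
seg 2 [115.2°–141.3°] uniform, h=13: θ=133.7° here. β=18.5, B=26.1. 13·18.5/26.1 = 9.2146 → s = 9.2146

9.2146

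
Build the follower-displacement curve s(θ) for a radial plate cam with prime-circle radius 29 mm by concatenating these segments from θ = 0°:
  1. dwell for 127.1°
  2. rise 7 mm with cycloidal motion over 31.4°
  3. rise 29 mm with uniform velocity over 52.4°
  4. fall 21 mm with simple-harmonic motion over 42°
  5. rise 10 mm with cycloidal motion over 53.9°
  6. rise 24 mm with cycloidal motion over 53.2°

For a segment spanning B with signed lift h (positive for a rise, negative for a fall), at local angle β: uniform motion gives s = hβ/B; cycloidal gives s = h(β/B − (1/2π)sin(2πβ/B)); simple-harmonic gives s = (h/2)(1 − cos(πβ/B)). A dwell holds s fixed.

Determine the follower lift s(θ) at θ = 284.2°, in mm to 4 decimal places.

seg 1 [0°–127.1°] dwell: s stays 0.0000
seg 2 [127.1°–158.5°] cycloidal, h=7: full span → s += 7 → s = 7.0000
seg 3 [158.5°–210.9°] uniform, h=29: full span → s += 29 → s = 36.0000
seg 4 [210.9°–252.9°] simple-harmonic, h=-21: full span → s += -21 → s = 15.0000
seg 5 [252.9°–306.8°] cycloidal, h=10: θ=284.2° here. β=31.3, B=53.9. 10·(0.5807 − sin(2π·0.5807)/(2π)) = 6.5800 → s = 21.5800

21.5800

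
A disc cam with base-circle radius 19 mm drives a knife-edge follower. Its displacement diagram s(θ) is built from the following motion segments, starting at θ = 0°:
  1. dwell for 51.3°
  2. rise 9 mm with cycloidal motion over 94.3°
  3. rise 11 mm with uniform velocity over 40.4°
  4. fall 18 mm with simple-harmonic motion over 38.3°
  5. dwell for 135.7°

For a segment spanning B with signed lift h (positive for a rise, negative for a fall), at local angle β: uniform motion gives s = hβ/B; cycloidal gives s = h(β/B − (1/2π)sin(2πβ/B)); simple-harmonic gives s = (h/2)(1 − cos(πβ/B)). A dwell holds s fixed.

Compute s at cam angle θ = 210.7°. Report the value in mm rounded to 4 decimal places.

seg 1 [0°–51.3°] dwell: s stays 0.0000
seg 2 [51.3°–145.6°] cycloidal, h=9: full span → s += 9 → s = 9.0000
seg 3 [145.6°–186°] uniform, h=11: full span → s += 11 → s = 20.0000
seg 4 [186°–224.3°] simple-harmonic, h=-18: θ=210.7° here. β=24.7, B=38.3. -18/2·(1 − cos(π·0.6449)) = -12.9571 → s = 7.0429

7.0429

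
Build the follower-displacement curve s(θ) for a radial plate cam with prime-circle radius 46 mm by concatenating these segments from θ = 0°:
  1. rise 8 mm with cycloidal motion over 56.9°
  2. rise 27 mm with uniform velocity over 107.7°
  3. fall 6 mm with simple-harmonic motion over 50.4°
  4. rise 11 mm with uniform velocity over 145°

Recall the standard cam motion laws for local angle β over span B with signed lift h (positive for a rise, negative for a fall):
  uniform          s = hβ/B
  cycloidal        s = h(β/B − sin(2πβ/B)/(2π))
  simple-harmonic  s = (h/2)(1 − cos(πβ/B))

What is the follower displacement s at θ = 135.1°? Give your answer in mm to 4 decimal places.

seg 1 [0°–56.9°] cycloidal, h=8: full span → s += 8 → s = 8.0000
seg 2 [56.9°–164.6°] uniform, h=27: θ=135.1° here. β=78.2, B=107.7. 27·78.2/107.7 = 19.6045 → s = 27.6045

27.6045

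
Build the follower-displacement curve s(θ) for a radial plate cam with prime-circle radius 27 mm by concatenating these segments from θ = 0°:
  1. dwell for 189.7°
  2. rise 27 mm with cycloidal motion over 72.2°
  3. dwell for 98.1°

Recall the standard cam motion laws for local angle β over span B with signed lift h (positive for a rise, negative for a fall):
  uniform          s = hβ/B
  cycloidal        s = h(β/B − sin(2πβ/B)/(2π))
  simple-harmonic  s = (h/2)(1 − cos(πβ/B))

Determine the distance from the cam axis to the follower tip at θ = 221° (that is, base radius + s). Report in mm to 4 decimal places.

seg 1 [0°–189.7°] dwell: s stays 0.0000
seg 2 [189.7°–261.9°] cycloidal, h=27: θ=221° here. β=31.3, B=72.2. 27·(0.4335 − sin(2π·0.4335)/(2π)) = 9.9617 → s = 9.9617
radial distance = base radius + s = 27 + 9.9617 = 36.9617

36.9617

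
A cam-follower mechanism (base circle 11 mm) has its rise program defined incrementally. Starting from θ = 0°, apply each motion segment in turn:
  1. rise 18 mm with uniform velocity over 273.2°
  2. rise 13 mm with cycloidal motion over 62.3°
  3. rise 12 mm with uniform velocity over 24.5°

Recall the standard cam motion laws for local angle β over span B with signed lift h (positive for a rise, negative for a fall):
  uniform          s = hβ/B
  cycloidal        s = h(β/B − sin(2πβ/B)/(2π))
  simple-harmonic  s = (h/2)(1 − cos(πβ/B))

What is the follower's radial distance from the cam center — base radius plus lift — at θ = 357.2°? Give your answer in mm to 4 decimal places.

seg 1 [0°–273.2°] uniform, h=18: full span → s += 18 → s = 18.0000
seg 2 [273.2°–335.5°] cycloidal, h=13: full span → s += 13 → s = 31.0000
seg 3 [335.5°–360°] uniform, h=12: θ=357.2° here. β=21.7, B=24.5. 12·21.7/24.5 = 10.6286 → s = 41.6286
radial distance = base radius + s = 11 + 41.6286 = 52.6286

52.6286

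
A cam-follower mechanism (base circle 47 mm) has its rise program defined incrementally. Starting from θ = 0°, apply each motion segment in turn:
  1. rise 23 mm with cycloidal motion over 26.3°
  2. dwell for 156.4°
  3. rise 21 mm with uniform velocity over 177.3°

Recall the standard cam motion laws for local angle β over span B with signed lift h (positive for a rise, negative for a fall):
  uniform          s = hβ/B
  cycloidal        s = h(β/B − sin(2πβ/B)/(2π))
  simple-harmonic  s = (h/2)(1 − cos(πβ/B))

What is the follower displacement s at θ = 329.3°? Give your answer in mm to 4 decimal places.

seg 1 [0°–26.3°] cycloidal, h=23: full span → s += 23 → s = 23.0000
seg 2 [26.3°–182.7°] dwell: s stays 23.0000
seg 3 [182.7°–360°] uniform, h=21: θ=329.3° here. β=146.6, B=177.3. 21·146.6/177.3 = 17.3638 → s = 40.3638

40.3638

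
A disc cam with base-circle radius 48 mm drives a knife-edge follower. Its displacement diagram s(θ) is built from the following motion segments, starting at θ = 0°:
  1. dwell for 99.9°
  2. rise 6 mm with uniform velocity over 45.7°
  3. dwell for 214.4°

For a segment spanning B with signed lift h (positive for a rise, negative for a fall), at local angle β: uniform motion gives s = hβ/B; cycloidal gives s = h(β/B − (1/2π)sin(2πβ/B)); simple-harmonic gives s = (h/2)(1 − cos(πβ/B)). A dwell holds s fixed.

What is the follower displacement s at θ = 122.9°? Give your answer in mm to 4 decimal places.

seg 1 [0°–99.9°] dwell: s stays 0.0000
seg 2 [99.9°–145.6°] uniform, h=6: θ=122.9° here. β=23, B=45.7. 6·23/45.7 = 3.0197 → s = 3.0197

3.0197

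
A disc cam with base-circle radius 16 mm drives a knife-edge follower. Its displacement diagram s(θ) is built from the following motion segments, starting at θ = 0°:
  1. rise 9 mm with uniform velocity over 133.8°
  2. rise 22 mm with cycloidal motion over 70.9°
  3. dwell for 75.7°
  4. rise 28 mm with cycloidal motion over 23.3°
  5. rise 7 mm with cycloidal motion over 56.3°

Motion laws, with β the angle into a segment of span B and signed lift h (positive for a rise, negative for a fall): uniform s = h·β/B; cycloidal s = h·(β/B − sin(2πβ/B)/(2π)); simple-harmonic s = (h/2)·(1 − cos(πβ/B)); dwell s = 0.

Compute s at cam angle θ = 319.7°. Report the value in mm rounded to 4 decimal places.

seg 1 [0°–133.8°] uniform, h=9: full span → s += 9 → s = 9.0000
seg 2 [133.8°–204.7°] cycloidal, h=22: full span → s += 22 → s = 31.0000
seg 3 [204.7°–280.4°] dwell: s stays 31.0000
seg 4 [280.4°–303.7°] cycloidal, h=28: full span → s += 28 → s = 59.0000
seg 5 [303.7°–360°] cycloidal, h=7: θ=319.7° here. β=16, B=56.3. 7·(0.2842 − sin(2π·0.2842)/(2π)) = 0.9009 → s = 59.9009

59.9009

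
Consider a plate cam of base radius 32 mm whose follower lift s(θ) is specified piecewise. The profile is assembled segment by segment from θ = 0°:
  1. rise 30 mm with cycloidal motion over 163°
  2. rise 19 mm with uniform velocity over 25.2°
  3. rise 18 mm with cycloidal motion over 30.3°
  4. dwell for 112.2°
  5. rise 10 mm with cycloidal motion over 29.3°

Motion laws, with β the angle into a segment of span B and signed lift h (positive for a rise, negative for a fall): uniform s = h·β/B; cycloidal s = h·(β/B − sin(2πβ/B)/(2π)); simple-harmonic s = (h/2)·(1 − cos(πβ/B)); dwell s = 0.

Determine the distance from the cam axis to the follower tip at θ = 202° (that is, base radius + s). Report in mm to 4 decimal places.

seg 1 [0°–163°] cycloidal, h=30: full span → s += 30 → s = 30.0000
seg 2 [163°–188.2°] uniform, h=19: full span → s += 19 → s = 49.0000
seg 3 [188.2°–218.5°] cycloidal, h=18: θ=202° here. β=13.8, B=30.3. 18·(0.4554 − sin(2π·0.4554)/(2π)) = 7.4065 → s = 56.4065
radial distance = base radius + s = 32 + 56.4065 = 88.4065

88.4065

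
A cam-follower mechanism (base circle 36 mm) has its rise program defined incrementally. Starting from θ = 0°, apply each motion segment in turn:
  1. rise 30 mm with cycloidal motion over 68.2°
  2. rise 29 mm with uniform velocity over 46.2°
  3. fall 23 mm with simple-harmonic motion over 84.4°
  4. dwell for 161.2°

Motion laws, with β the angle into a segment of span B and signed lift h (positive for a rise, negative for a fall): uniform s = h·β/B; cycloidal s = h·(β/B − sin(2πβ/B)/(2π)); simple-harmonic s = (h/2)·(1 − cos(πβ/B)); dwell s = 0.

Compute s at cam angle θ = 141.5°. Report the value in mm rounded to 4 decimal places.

seg 1 [0°–68.2°] cycloidal, h=30: full span → s += 30 → s = 30.0000
seg 2 [68.2°–114.4°] uniform, h=29: full span → s += 29 → s = 59.0000
seg 3 [114.4°–198.8°] simple-harmonic, h=-23: θ=141.5° here. β=27.1, B=84.4. -23/2·(1 − cos(π·0.3211)) = -5.3713 → s = 53.6287

53.6287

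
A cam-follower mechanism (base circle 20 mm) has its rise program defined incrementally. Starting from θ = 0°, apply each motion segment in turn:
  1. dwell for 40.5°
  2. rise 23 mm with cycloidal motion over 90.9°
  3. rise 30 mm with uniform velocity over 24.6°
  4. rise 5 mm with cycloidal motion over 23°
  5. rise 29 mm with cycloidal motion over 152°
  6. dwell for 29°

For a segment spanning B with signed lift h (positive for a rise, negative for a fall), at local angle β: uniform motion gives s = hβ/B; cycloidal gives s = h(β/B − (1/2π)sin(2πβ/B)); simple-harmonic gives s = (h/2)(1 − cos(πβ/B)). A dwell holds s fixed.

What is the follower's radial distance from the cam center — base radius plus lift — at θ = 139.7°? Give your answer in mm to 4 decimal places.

seg 1 [0°–40.5°] dwell: s stays 0.0000
seg 2 [40.5°–131.4°] cycloidal, h=23: full span → s += 23 → s = 23.0000
seg 3 [131.4°–156°] uniform, h=30: θ=139.7° here. β=8.3, B=24.6. 30·8.3/24.6 = 10.1220 → s = 33.1220
radial distance = base radius + s = 20 + 33.1220 = 53.1220

53.1220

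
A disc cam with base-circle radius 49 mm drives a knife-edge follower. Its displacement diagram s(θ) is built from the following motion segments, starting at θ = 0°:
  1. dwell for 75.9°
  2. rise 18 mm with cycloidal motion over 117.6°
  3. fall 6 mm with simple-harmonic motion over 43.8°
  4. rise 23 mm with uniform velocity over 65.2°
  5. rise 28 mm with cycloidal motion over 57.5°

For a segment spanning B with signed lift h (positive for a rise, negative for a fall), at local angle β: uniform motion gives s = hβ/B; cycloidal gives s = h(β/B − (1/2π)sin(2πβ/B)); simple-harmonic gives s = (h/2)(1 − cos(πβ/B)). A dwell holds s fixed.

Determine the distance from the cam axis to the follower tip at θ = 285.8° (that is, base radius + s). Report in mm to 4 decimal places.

seg 1 [0°–75.9°] dwell: s stays 0.0000
seg 2 [75.9°–193.5°] cycloidal, h=18: full span → s += 18 → s = 18.0000
seg 3 [193.5°–237.3°] simple-harmonic, h=-6: full span → s += -6 → s = 12.0000
seg 4 [237.3°–302.5°] uniform, h=23: θ=285.8° here. β=48.5, B=65.2. 23·48.5/65.2 = 17.1089 → s = 29.1089
radial distance = base radius + s = 49 + 29.1089 = 78.1089

78.1089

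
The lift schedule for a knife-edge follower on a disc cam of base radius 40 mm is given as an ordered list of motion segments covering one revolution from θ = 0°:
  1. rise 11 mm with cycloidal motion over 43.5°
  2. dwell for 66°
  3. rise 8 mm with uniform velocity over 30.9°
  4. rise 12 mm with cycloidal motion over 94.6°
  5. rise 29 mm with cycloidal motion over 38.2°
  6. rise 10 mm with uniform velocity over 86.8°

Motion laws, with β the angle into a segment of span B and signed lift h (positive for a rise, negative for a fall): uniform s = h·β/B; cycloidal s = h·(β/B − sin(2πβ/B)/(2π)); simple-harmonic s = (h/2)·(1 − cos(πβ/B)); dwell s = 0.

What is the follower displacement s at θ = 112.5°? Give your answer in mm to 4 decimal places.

seg 1 [0°–43.5°] cycloidal, h=11: full span → s += 11 → s = 11.0000
seg 2 [43.5°–109.5°] dwell: s stays 11.0000
seg 3 [109.5°–140.4°] uniform, h=8: θ=112.5° here. β=3, B=30.9. 8·3/30.9 = 0.7767 → s = 11.7767

11.7767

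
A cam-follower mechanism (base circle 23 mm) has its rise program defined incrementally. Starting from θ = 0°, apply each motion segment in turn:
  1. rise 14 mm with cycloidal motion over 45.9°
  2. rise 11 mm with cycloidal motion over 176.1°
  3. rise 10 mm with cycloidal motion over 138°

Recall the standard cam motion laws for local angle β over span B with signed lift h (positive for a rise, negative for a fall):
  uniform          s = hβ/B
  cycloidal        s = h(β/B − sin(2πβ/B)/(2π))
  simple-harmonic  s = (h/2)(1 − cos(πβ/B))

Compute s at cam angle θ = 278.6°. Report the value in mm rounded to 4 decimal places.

seg 1 [0°–45.9°] cycloidal, h=14: full span → s += 14 → s = 14.0000
seg 2 [45.9°–222°] cycloidal, h=11: full span → s += 11 → s = 25.0000
seg 3 [222°–360°] cycloidal, h=10: θ=278.6° here. β=56.6, B=138. 10·(0.4101 − sin(2π·0.4101)/(2π)) = 3.2499 → s = 28.2499

28.2499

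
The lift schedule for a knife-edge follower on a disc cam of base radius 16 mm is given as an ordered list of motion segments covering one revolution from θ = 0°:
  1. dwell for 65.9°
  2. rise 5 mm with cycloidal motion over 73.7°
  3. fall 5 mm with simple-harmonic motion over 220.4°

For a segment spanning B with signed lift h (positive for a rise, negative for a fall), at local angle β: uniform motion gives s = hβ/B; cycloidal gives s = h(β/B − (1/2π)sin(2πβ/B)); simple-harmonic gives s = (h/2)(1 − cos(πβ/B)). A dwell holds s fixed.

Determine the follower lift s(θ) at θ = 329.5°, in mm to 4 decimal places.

seg 1 [0°–65.9°] dwell: s stays 0.0000
seg 2 [65.9°–139.6°] cycloidal, h=5: full span → s += 5 → s = 5.0000
seg 3 [139.6°–360°] simple-harmonic, h=-5: θ=329.5° here. β=189.9, B=220.4. -5/2·(1 − cos(π·0.8616)) = -4.7674 → s = 0.2326

0.2326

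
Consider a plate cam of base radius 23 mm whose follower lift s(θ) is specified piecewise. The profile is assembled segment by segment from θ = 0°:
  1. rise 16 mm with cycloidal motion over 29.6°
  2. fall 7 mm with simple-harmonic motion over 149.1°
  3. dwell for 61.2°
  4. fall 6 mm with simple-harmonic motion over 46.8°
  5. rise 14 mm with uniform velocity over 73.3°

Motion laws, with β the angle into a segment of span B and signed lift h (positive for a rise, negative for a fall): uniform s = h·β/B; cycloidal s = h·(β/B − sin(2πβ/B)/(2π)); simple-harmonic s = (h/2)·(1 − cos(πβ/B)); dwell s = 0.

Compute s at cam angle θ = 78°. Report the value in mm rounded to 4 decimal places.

seg 1 [0°–29.6°] cycloidal, h=16: full span → s += 16 → s = 16.0000
seg 2 [29.6°–178.7°] simple-harmonic, h=-7: θ=78° here. β=48.4, B=149.1. -7/2·(1 − cos(π·0.3246)) = -1.6676 → s = 14.3324

14.3324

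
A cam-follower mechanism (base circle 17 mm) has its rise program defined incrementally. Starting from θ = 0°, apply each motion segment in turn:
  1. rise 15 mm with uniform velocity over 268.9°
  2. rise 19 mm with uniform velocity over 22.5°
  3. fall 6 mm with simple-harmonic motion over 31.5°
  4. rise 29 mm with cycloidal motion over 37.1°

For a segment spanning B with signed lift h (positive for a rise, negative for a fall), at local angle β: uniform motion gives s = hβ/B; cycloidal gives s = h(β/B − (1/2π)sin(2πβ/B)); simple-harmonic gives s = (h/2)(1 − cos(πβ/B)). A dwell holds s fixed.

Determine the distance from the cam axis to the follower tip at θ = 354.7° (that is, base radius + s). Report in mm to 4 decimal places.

seg 1 [0°–268.9°] uniform, h=15: full span → s += 15 → s = 15.0000
seg 2 [268.9°–291.4°] uniform, h=19: full span → s += 19 → s = 34.0000
seg 3 [291.4°–322.9°] simple-harmonic, h=-6: full span → s += -6 → s = 28.0000
seg 4 [322.9°–360°] cycloidal, h=29: θ=354.7° here. β=31.8, B=37.1. 29·(0.8571 − sin(2π·0.8571)/(2π)) = 28.4657 → s = 56.4657
radial distance = base radius + s = 17 + 56.4657 = 73.4657

73.4657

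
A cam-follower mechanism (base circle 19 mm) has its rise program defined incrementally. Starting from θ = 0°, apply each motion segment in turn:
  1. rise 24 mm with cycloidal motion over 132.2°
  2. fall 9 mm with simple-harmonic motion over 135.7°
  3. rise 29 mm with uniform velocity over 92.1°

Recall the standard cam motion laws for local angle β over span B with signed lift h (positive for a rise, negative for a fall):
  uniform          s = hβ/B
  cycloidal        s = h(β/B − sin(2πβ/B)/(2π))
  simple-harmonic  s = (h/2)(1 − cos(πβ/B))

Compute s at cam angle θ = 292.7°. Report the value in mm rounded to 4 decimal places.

seg 1 [0°–132.2°] cycloidal, h=24: full span → s += 24 → s = 24.0000
seg 2 [132.2°–267.9°] simple-harmonic, h=-9: full span → s += -9 → s = 15.0000
seg 3 [267.9°–360°] uniform, h=29: θ=292.7° here. β=24.8, B=92.1. 29·24.8/92.1 = 7.8089 → s = 22.8089

22.8089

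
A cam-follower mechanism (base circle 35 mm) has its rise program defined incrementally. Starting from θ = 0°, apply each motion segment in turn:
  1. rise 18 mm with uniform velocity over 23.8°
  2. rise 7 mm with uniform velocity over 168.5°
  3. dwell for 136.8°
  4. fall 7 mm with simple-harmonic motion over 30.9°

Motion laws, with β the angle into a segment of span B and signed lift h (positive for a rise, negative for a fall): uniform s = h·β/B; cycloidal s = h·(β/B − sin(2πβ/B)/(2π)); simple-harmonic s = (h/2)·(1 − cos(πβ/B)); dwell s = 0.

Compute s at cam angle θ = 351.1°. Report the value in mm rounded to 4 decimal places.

seg 1 [0°–23.8°] uniform, h=18: full span → s += 18 → s = 18.0000
seg 2 [23.8°–192.3°] uniform, h=7: full span → s += 7 → s = 25.0000
seg 3 [192.3°–329.1°] dwell: s stays 25.0000
seg 4 [329.1°–360°] simple-harmonic, h=-7: θ=351.1° here. β=22, B=30.9. -7/2·(1 − cos(π·0.7120)) = -5.6623 → s = 19.3377

19.3377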